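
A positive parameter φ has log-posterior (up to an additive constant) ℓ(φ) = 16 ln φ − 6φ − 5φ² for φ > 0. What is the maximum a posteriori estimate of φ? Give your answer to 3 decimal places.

φ̂_MAP = 1.000

ℓ'(φ) = 16/φ − 6 − 10φ. Setting this to zero and multiplying by φ: 10φ² + 6φ − 16 = 0.
φ = (−6 + √(6² + 4·10·16)) / (2·10) = (−6 + √676) / 20 = (−6 + 26)/20 = 1.
ℓ''(φ) = −16/φ² − 10 < 0, confirming a maximum.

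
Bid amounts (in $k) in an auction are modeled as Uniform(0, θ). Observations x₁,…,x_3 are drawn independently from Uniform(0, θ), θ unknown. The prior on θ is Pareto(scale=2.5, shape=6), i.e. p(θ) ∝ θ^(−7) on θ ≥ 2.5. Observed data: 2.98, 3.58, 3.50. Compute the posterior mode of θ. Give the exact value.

θ̂_MAP = 3.58

The Uniform(0, θ) likelihood is θ^(−n) for θ ≥ max(xᵢ), zero otherwise. Here max(xᵢ) = 3.58.
Posterior ∝ θ^(−7) · θ^(−3) = θ^(−10) on θ ≥ max(2.5, 3.58) = 3.58.
This density is strictly decreasing in θ, so the posterior mode lies at the lower boundary of the support.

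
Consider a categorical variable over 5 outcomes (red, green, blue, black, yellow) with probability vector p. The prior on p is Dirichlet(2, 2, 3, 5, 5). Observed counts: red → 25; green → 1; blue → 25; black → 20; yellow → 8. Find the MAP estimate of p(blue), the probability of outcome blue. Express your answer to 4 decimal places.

The posterior is Dirichlet(αᵢ + nᵢ) = Dirichlet(27, 3, 28, 25, 13).
For a Dirichlet(a₁,…,a_K) with all aᵢ > 1, the mode has j-th component (aⱼ − 1)/(Σaᵢ − K).
Here Σaᵢ = 96 and K = 5, so p(blue) = (28 − 1)/(96 − 5) = 27/91 ≈ 0.2967.

MAP estimate of p(blue) = 0.2967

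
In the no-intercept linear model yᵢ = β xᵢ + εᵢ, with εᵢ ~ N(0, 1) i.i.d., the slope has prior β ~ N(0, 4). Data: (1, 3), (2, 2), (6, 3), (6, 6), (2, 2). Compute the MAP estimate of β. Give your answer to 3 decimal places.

β̂_MAP = 0.800

log p(β | y) = −Σ(yᵢ − βxᵢ)²/(2·1) − β²/(2·4) + const.
Setting the derivative to zero: Σxᵢ(yᵢ − βxᵢ)/1 − β/4 = 0, so β = Σxᵢyᵢ / (Σxᵢ² + σ²/τ²).
Σxᵢyᵢ = 1·3 + 2·2 + 6·3 + 6·6 + 2·2 = 65; Σxᵢ² = 81; σ²/τ² = 0.25.
β̂_MAP = 65 / (81 + 0.25) = 65/81.25 ≈ 0.800.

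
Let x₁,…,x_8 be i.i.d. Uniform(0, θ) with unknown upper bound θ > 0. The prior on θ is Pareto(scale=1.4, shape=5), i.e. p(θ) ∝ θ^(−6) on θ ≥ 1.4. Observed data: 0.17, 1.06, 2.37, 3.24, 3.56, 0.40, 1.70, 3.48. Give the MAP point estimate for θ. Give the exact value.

θ̂_MAP = 3.56

The Uniform(0, θ) likelihood is θ^(−n) for θ ≥ max(xᵢ), zero otherwise. Here max(xᵢ) = 3.56.
Posterior ∝ θ^(−6) · θ^(−8) = θ^(−14) on θ ≥ max(1.4, 3.56) = 3.56.
This density is strictly decreasing in θ, so the posterior mode lies at the lower boundary of the support.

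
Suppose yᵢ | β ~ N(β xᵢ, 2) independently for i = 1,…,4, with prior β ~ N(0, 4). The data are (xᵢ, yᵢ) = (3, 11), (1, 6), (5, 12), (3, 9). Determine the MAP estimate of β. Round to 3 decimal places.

log p(β | y) = −Σ(yᵢ − βxᵢ)²/(2·2) − β²/(2·4) + const.
Setting the derivative to zero: Σxᵢ(yᵢ − βxᵢ)/2 − β/4 = 0, so β = Σxᵢyᵢ / (Σxᵢ² + σ²/τ²).
Σxᵢyᵢ = 3·11 + 1·6 + 5·12 + 3·9 = 126; Σxᵢ² = 44; σ²/τ² = 0.5.
β̂_MAP = 126 / (44 + 0.5) = 126/44.5 ≈ 2.831.

β̂_MAP = 2.831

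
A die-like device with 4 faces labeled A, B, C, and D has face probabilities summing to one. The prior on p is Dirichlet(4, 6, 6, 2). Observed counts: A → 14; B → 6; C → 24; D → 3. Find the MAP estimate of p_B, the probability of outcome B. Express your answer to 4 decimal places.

MAP estimate of p_B = 0.1803

The posterior is Dirichlet(αᵢ + nᵢ) = Dirichlet(18, 12, 30, 5).
For a Dirichlet(a₁,…,a_K) with all aᵢ > 1, the mode has j-th component (aⱼ − 1)/(Σaᵢ − K).
Here Σaᵢ = 65 and K = 4, so p_B = (12 − 1)/(65 − 4) = 11/61 ≈ 0.1803.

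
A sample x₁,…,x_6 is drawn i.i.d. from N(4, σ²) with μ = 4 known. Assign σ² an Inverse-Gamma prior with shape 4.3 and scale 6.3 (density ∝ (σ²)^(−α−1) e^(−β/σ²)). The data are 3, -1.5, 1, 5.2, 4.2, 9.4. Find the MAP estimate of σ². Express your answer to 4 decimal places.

Sum of squared deviations about the known mean: SS = (3−4)² + (-1.5−4)² + (1−4)² + (5.2−4)² + (4.2−4)² + (9.4−4)² = 70.89.
The Normal likelihood contributes (σ²)^(−n/2) exp(−SS/(2σ²)), so the posterior is Inverse-Gamma(α + n/2, β + SS/2) = Inverse-Gamma(7.3, 41.745).
The mode of Inverse-Gamma(a, b) is b/(a+1) = 41.745/8.3 ≈ 5.0295.

σ̂²_MAP = 5.0295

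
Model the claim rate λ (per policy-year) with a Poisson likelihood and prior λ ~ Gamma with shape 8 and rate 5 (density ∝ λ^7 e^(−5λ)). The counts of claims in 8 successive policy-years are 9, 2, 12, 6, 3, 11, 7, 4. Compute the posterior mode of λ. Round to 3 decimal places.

λ̂_MAP = 4.692

Σxᵢ = 9+2+12+6+3+11+7+4 = 54, with n = 8.
Posterior ∝ λ^7e^(−5λ) · λ^54e^(−8λ) = λ^61e^(−13λ), i.e. Gamma(shape=62, rate=13).
The mode of a Gamma(a, b) with a ≥ 1 (shape–rate) is (a−1)/b = 61/13 ≈ 4.692.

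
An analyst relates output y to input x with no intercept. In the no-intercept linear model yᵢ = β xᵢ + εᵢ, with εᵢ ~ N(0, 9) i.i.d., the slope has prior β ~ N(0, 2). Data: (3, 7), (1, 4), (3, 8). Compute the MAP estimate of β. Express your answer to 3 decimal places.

β̂_MAP = 2.085

log p(β | y) = −Σ(yᵢ − βxᵢ)²/(2·9) − β²/(2·2) + const.
Setting the derivative to zero: Σxᵢ(yᵢ − βxᵢ)/9 − β/2 = 0, so β = Σxᵢyᵢ / (Σxᵢ² + σ²/τ²).
Σxᵢyᵢ = 3·7 + 1·4 + 3·8 = 49; Σxᵢ² = 19; σ²/τ² = 4.5.
β̂_MAP = 49 / (19 + 4.5) = 49/23.5 ≈ 2.085.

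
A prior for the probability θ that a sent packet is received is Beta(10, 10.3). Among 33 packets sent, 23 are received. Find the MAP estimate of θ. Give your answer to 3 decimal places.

Prior: Beta(10, 10.3).
Data: 23 successes in 33 trials. The binomial likelihood contributes θ^23(1−θ)^10, so the posterior is Beta(10+23, 10.3+10) = Beta(33, 20.3).
For Beta(a, b) with a, b > 1 the mode is (a−1)/(a+b−2) = 32/51.3 ≈ 0.624.

θ̂_MAP = 0.624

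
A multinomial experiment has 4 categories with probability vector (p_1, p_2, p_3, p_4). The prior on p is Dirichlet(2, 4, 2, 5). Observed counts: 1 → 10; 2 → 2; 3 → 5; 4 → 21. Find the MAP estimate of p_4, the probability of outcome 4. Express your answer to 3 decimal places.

MAP estimate: 0.532

The posterior is Dirichlet(αᵢ + nᵢ) = Dirichlet(12, 6, 7, 26).
For a Dirichlet(a₁,…,a_K) with all aᵢ > 1, the mode has j-th component (aⱼ − 1)/(Σaᵢ − K).
Here Σaᵢ = 51 and K = 4, so p_4 = (26 − 1)/(51 − 4) = 25/47 ≈ 0.532.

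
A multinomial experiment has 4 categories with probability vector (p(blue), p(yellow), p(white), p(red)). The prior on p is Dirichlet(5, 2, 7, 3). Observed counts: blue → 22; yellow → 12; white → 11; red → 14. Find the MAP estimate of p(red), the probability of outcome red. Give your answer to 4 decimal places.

The posterior is Dirichlet(αᵢ + nᵢ) = Dirichlet(27, 14, 18, 17).
For a Dirichlet(a₁,…,a_K) with all aᵢ > 1, the mode has j-th component (aⱼ − 1)/(Σaᵢ − K).
Here Σaᵢ = 76 and K = 4, so p(red) = (17 − 1)/(76 − 4) = 16/72 ≈ 0.2222.

MAP estimate of p(red) = 0.2222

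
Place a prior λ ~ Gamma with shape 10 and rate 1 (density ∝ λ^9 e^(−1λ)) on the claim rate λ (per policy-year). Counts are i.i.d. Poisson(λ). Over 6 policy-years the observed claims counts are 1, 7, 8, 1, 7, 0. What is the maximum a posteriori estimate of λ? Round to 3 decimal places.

Σxᵢ = 1+7+8+1+7+0 = 24, with n = 6.
Posterior ∝ λ^9e^(−1λ) · λ^24e^(−6λ) = λ^33e^(−7λ), i.e. Gamma(shape=34, rate=7).
The mode of a Gamma(a, b) with a ≥ 1 (shape–rate) is (a−1)/b = 33/7 ≈ 4.714.

λ̂_MAP = 4.714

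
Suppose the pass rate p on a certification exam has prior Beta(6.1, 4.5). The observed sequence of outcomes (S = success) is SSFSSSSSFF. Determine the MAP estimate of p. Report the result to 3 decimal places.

p̂_MAP = 0.651

Prior: Beta(6.1, 4.5).
Data: 7 successes in 10 trials (from the sequence). The binomial likelihood contributes p^7(1−p)^3, so the posterior is Beta(6.1+7, 4.5+3) = Beta(13.1, 7.5).
For Beta(a, b) with a, b > 1 the mode is (a−1)/(a+b−2) = 12.1/18.6 ≈ 0.651.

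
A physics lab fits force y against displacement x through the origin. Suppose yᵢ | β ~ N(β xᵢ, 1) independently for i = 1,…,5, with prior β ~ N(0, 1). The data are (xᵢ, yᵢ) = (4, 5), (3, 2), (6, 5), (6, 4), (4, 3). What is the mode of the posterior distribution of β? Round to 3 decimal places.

log p(β | y) = −Σ(yᵢ − βxᵢ)²/(2·1) − β²/(2·1) + const.
Setting the derivative to zero: Σxᵢ(yᵢ − βxᵢ)/1 − β/1 = 0, so β = Σxᵢyᵢ / (Σxᵢ² + σ²/τ²).
Σxᵢyᵢ = 4·5 + 3·2 + 6·5 + 6·4 + 4·3 = 92; Σxᵢ² = 113; σ²/τ² = 1.
β̂_MAP = 92 / (113 + 1) = 92/114 ≈ 0.807.

β̂_MAP = 0.807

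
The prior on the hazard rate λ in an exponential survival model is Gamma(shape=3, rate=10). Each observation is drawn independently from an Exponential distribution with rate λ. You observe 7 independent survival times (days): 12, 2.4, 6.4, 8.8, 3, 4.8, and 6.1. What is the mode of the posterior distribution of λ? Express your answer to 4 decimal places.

The Exponential(rate=λ) likelihood is ∝ λ^n e^(−λΣtᵢ). Here n = 7 and Σtᵢ = 12 + 2.4 + 6.4 + 8.8 + 3 + 4.8 + 6.1 = 43.5.
Posterior ∝ λ^2e^(−10λ) · λ^7e^(−43.5λ) = λ^9e^(−53.5λ), i.e. Gamma(10, 53.5).
Mode = (a−1)/b = 9/53.5 ≈ 0.1682.

λ̂_MAP = 0.1682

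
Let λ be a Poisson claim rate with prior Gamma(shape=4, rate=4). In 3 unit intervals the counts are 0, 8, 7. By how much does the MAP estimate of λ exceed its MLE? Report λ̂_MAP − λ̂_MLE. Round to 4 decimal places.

MAP − MLE = -2.4286

Σxᵢ = 15. Posterior is Gamma(19, 7); MAP = (19−1)/7 = 18/7 ≈ 2.57143.
MLE = x̄ = 15/3 ≈ 5.00000.
Difference = 18/7 − 15/3 = -17/7 ≈ -2.4286.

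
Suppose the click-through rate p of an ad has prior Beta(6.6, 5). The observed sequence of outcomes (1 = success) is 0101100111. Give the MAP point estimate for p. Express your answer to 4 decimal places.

Prior: Beta(6.6, 5).
Data: 6 successes in 10 trials (from the sequence). The binomial likelihood contributes p^6(1−p)^4, so the posterior is Beta(6.6+6, 5+4) = Beta(12.6, 9).
For Beta(a, b) with a, b > 1 the mode is (a−1)/(a+b−2) = 11.6/19.6 ≈ 0.5918.

p̂_MAP = 0.5918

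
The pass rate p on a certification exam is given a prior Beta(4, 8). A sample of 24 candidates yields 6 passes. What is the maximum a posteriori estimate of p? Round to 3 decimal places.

p̂_MAP = 0.265

Prior: Beta(4, 8).
Data: 6 successes in 24 trials. The binomial likelihood contributes p^6(1−p)^18, so the posterior is Beta(4+6, 8+18) = Beta(10, 26).
For Beta(a, b) with a, b > 1 the mode is (a−1)/(a+b−2) = 9/34 ≈ 0.265.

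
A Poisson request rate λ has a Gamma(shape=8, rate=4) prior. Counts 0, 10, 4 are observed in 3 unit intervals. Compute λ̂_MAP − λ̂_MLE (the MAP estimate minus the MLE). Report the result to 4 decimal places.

MAP − MLE = -1.6667

Σxᵢ = 14. Posterior is Gamma(22, 7); MAP = (22−1)/7 = 21/7 ≈ 3.00000.
MLE = x̄ = 14/3 ≈ 4.66667.
Difference = 21/7 − 14/3 = -5/3 ≈ -1.6667.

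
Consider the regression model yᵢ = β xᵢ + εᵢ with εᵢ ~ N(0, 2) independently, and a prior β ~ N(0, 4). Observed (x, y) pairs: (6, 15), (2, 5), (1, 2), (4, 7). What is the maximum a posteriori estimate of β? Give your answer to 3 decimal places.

β̂_MAP = 2.261

log p(β | y) = −Σ(yᵢ − βxᵢ)²/(2·2) − β²/(2·4) + const.
Setting the derivative to zero: Σxᵢ(yᵢ − βxᵢ)/2 − β/4 = 0, so β = Σxᵢyᵢ / (Σxᵢ² + σ²/τ²).
Σxᵢyᵢ = 6·15 + 2·5 + 1·2 + 4·7 = 130; Σxᵢ² = 57; σ²/τ² = 0.5.
β̂_MAP = 130 / (57 + 0.5) = 130/57.5 ≈ 2.261.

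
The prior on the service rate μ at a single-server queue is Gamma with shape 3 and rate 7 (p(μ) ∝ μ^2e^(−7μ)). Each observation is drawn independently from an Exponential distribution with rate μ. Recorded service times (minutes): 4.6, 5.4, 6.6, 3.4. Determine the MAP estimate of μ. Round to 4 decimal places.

μ̂_MAP = 0.2222

The Exponential(rate=μ) likelihood is ∝ μ^n e^(−μΣtᵢ). Here n = 4 and Σtᵢ = 4.6 + 5.4 + 6.6 + 3.4 = 20.
Posterior ∝ μ^2e^(−7μ) · μ^4e^(−20μ) = μ^6e^(−27μ), i.e. Gamma(7, 27).
Mode = (a−1)/b = 6/27 ≈ 0.2222.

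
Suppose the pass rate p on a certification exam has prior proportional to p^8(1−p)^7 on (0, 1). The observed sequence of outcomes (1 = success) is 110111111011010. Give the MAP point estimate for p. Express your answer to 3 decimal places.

p̂_MAP = 0.633

The prior density ∝ p^8(1−p)^7 is the kernel of Beta(9, 8).
Data: 11 successes in 15 trials (from the sequence). The binomial likelihood contributes p^11(1−p)^4, so the posterior is Beta(9+11, 8+4) = Beta(20, 12).
For Beta(a, b) with a, b > 1 the mode is (a−1)/(a+b−2) = 19/30 ≈ 0.633.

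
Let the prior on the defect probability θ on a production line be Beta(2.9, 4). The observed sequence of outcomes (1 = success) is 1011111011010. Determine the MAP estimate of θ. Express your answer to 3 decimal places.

θ̂_MAP = 0.609

Prior: Beta(2.9, 4).
Data: 9 successes in 13 trials (from the sequence). The binomial likelihood contributes θ^9(1−θ)^4, so the posterior is Beta(2.9+9, 4+4) = Beta(11.9, 8).
For Beta(a, b) with a, b > 1 the mode is (a−1)/(a+b−2) = 10.9/17.9 ≈ 0.609.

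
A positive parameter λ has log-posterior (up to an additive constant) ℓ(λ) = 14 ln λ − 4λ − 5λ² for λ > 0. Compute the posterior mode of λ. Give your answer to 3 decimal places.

ℓ'(λ) = 14/λ − 4 − 10λ. Setting this to zero and multiplying by λ: 10λ² + 4λ − 14 = 0.
λ = (−4 + √(4² + 4·10·14)) / (2·10) = (−4 + √576) / 20 = (−4 + 24)/20 = 1.
ℓ''(λ) = −14/λ² − 10 < 0, confirming a maximum.

λ̂_MAP = 1.000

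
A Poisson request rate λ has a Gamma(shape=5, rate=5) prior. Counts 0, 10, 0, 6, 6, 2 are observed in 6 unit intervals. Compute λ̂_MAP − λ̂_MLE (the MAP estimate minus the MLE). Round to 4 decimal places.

MAP − MLE = -1.4545

Σxᵢ = 24. Posterior is Gamma(29, 11); MAP = (29−1)/11 = 28/11 ≈ 2.54545.
MLE = x̄ = 24/6 ≈ 4.00000.
Difference = 28/11 − 24/6 = -16/11 ≈ -1.4545.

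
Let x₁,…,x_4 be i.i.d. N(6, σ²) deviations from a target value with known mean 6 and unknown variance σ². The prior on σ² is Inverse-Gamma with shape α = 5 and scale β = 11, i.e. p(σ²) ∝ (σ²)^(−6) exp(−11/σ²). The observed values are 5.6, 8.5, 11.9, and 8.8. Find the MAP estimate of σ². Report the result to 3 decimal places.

Sum of squared deviations about the known mean: SS = (5.6−6)² + (8.5−6)² + (11.9−6)² + (8.8−6)² = 49.06.
The Normal likelihood contributes (σ²)^(−n/2) exp(−SS/(2σ²)), so the posterior is Inverse-Gamma(α + n/2, β + SS/2) = Inverse-Gamma(7, 35.53).
The mode of Inverse-Gamma(a, b) is b/(a+1) = 35.53/8 ≈ 4.441.

σ̂²_MAP = 4.441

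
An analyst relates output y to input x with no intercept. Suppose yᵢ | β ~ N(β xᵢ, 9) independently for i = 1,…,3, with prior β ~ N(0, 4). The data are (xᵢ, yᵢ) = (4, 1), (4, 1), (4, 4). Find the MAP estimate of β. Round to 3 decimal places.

log p(β | y) = −Σ(yᵢ − βxᵢ)²/(2·9) − β²/(2·4) + const.
Setting the derivative to zero: Σxᵢ(yᵢ − βxᵢ)/9 − β/4 = 0, so β = Σxᵢyᵢ / (Σxᵢ² + σ²/τ²).
Σxᵢyᵢ = 4·1 + 4·1 + 4·4 = 24; Σxᵢ² = 48; σ²/τ² = 2.25.
β̂_MAP = 24 / (48 + 2.25) = 24/50.25 ≈ 0.478.

β̂_MAP = 0.478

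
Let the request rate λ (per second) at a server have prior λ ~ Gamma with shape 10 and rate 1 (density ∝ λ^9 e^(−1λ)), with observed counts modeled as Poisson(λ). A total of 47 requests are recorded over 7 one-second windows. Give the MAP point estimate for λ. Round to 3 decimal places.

λ̂_MAP = 7.000

Σxᵢ = 47, n = 7.
Posterior ∝ λ^9e^(−1λ) · λ^47e^(−7λ) = λ^56e^(−8λ), i.e. Gamma(shape=57, rate=8).
The mode of a Gamma(a, b) with a ≥ 1 (shape–rate) is (a−1)/b = 56/8 ≈ 7.000.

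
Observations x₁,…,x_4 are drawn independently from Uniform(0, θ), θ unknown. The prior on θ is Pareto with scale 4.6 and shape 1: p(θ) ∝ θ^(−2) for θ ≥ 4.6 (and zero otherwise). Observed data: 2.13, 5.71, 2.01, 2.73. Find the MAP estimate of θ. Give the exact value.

θ̂_MAP = 5.71

The Uniform(0, θ) likelihood is θ^(−n) for θ ≥ max(xᵢ), zero otherwise. Here max(xᵢ) = 5.71.
Posterior ∝ θ^(−2) · θ^(−4) = θ^(−6) on θ ≥ max(4.6, 5.71) = 5.71.
This density is strictly decreasing in θ, so the posterior mode lies at the lower boundary of the support.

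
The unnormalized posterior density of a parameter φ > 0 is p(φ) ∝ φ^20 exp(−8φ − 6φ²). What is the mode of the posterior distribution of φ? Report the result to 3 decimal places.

φ̂_MAP = 1.000

ℓ'(φ) = 20/φ − 8 − 12φ. Setting this to zero and multiplying by φ: 12φ² + 8φ − 20 = 0.
φ = (−8 + √(8² + 4·12·20)) / (2·12) = (−8 + √1024) / 24 = (−8 + 32)/24 = 1.
ℓ''(φ) = −20/φ² − 12 < 0, confirming a maximum.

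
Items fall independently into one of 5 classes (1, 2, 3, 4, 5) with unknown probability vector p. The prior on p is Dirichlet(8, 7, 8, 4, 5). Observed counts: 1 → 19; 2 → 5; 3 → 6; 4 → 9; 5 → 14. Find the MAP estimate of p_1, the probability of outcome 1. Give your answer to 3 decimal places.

MAP estimate: 0.325

The posterior is Dirichlet(αᵢ + nᵢ) = Dirichlet(27, 12, 14, 13, 19).
For a Dirichlet(a₁,…,a_K) with all aᵢ > 1, the mode has j-th component (aⱼ − 1)/(Σaᵢ − K).
Here Σaᵢ = 85 and K = 5, so p_1 = (27 − 1)/(85 − 5) = 26/80 ≈ 0.325.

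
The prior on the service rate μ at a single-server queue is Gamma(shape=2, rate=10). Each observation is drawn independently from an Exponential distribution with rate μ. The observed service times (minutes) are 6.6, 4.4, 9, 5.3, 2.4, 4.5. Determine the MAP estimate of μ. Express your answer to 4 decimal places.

μ̂_MAP = 0.1659

The Exponential(rate=μ) likelihood is ∝ μ^n e^(−μΣtᵢ). Here n = 6 and Σtᵢ = 6.6 + 4.4 + 9 + 5.3 + 2.4 + 4.5 = 32.2.
Posterior ∝ μe^(−10μ) · μ^6e^(−32.2μ) = μ^7e^(−42.2μ), i.e. Gamma(8, 42.2).
Mode = (a−1)/b = 7/42.2 ≈ 0.1659.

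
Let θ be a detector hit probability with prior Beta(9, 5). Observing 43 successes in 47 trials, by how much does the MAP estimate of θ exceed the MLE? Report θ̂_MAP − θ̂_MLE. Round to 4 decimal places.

Posterior is Beta(52, 9); MAP = (52−1)/(61−2) = 51/59 ≈ 0.86441.
MLE ignores the prior: θ̂_MLE = k/n = 43/47 ≈ 0.91489.
Difference = 51/59 − 43/47 = -140/2773 ≈ -0.0505.

MAP − MLE = -0.0505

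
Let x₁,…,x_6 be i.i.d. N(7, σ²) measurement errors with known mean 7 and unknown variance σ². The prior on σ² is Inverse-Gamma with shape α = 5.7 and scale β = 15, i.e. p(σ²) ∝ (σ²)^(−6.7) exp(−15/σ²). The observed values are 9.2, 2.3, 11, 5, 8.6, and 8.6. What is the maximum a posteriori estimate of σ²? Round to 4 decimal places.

σ̂²_MAP = 4.2294

Sum of squared deviations about the known mean: SS = (9.2−7)² + (2.3−7)² + (11−7)² + (5−7)² + (8.6−7)² + (8.6−7)² = 52.05.
The Normal likelihood contributes (σ²)^(−n/2) exp(−SS/(2σ²)), so the posterior is Inverse-Gamma(α + n/2, β + SS/2) = Inverse-Gamma(8.7, 41.025).
The mode of Inverse-Gamma(a, b) is b/(a+1) = 41.025/9.7 ≈ 4.2294.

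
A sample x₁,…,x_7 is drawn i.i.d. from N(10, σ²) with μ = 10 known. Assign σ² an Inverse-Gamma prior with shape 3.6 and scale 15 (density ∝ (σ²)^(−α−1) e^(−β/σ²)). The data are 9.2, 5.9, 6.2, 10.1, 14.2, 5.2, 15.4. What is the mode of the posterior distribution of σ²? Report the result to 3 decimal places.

σ̂²_MAP = 8.132

Sum of squared deviations about the known mean: SS = (9.2−10)² + (5.9−10)² + (6.2−10)² + (10.1−10)² + (14.2−10)² + (5.2−10)² + (15.4−10)² = 101.74.
The Normal likelihood contributes (σ²)^(−n/2) exp(−SS/(2σ²)), so the posterior is Inverse-Gamma(α + n/2, β + SS/2) = Inverse-Gamma(7.1, 65.87).
The mode of Inverse-Gamma(a, b) is b/(a+1) = 65.87/8.1 ≈ 8.132.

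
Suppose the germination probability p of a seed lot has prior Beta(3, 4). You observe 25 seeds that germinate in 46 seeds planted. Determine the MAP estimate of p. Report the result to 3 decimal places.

p̂_MAP = 0.529

Prior: Beta(3, 4).
Data: 25 successes in 46 trials. The binomial likelihood contributes p^25(1−p)^21, so the posterior is Beta(3+25, 4+21) = Beta(28, 25).
For Beta(a, b) with a, b > 1 the mode is (a−1)/(a+b−2) = 27/51 ≈ 0.529.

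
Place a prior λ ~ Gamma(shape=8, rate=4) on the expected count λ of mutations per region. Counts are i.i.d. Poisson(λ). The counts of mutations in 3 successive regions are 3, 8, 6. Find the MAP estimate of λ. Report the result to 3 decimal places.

Σxᵢ = 3+8+6 = 17, with n = 3.
Posterior ∝ λ^7e^(−4λ) · λ^17e^(−3λ) = λ^24e^(−7λ), i.e. Gamma(shape=25, rate=7).
The mode of a Gamma(a, b) with a ≥ 1 (shape–rate) is (a−1)/b = 24/7 ≈ 3.429.

λ̂_MAP = 3.429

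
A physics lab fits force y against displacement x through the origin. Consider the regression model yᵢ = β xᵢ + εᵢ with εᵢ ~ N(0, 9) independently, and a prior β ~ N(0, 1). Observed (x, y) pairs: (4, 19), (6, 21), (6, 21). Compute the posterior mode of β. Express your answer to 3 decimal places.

log p(β | y) = −Σ(yᵢ − βxᵢ)²/(2·9) − β²/(2·1) + const.
Setting the derivative to zero: Σxᵢ(yᵢ − βxᵢ)/9 − β/1 = 0, so β = Σxᵢyᵢ / (Σxᵢ² + σ²/τ²).
Σxᵢyᵢ = 4·19 + 6·21 + 6·21 = 328; Σxᵢ² = 88; σ²/τ² = 9.
β̂_MAP = 328 / (88 + 9) = 328/97 ≈ 3.381.

β̂_MAP = 3.381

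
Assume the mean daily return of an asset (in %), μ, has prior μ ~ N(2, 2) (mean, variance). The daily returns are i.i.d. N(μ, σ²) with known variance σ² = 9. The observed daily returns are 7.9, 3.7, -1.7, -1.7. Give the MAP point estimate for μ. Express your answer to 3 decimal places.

n = 4; x̄ = (7.9 + 3.7 + (-1.7) + (-1.7))/4 = 8.2/4 = 2.05.
For a Normal prior and Normal likelihood with known variance, the posterior is Normal; its mode equals its mean, the precision-weighted average.
Prior precision 1/σ₀² = 1/2 = 0.5; data precision n/σ² = 4/9.
μ̂ = (0.5·2 + (4/9)·2.05) / (0.5 + 4/9) = (86/45)/(17/18) = 172/85 ≈ 2.024.

μ̂_MAP = 2.024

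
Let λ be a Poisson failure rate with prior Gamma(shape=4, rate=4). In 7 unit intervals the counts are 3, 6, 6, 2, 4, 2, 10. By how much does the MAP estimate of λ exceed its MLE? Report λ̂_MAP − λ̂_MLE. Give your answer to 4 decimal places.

MAP − MLE = -1.4416

Σxᵢ = 33. Posterior is Gamma(37, 11); MAP = (37−1)/11 = 36/11 ≈ 3.27273.
MLE = x̄ = 33/7 ≈ 4.71429.
Difference = 36/11 − 33/7 = -111/77 ≈ -1.4416.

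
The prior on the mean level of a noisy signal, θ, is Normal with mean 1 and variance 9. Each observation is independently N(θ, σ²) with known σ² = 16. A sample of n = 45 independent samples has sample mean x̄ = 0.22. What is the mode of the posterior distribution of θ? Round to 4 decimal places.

n = 45, x̄ = 0.22.
For a Normal prior and Normal likelihood with known variance, the posterior is Normal; its mode equals its mean, the precision-weighted average.
Prior precision 1/σ₀² = 1/9; data precision n/σ² = 45/16 = 2.8125.
θ̂ = ((1/9)·1 + 2.8125·0.22) / (1/9 + 2.8125) = (1051/1440)/(421/144) = 1051/4210 ≈ 0.2496.

θ̂_MAP = 0.2496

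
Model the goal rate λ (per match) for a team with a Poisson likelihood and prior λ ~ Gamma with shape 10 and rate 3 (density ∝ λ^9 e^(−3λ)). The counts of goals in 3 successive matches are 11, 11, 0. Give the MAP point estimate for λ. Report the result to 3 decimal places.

Σxᵢ = 11+11+0 = 22, with n = 3.
Posterior ∝ λ^9e^(−3λ) · λ^22e^(−3λ) = λ^31e^(−6λ), i.e. Gamma(shape=32, rate=6).
The mode of a Gamma(a, b) with a ≥ 1 (shape–rate) is (a−1)/b = 31/6 ≈ 5.167.

λ̂_MAP = 5.167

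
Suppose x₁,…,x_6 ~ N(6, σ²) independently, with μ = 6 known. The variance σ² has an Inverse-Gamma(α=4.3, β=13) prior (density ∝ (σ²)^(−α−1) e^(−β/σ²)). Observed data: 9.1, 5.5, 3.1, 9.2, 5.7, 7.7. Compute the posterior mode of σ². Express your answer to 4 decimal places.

Sum of squared deviations about the known mean: SS = (9.1−6)² + (5.5−6)² + (3.1−6)² + (9.2−6)² + (5.7−6)² + (7.7−6)² = 31.49.
The Normal likelihood contributes (σ²)^(−n/2) exp(−SS/(2σ²)), so the posterior is Inverse-Gamma(α + n/2, β + SS/2) = Inverse-Gamma(7.3, 28.745).
The mode of Inverse-Gamma(a, b) is b/(a+1) = 28.745/8.3 ≈ 3.4633.

σ̂²_MAP = 3.4633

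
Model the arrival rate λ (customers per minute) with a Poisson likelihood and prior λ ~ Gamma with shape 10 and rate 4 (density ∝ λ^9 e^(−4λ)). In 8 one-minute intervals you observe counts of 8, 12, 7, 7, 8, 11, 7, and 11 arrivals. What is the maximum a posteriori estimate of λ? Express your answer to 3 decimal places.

λ̂_MAP = 6.667

Σxᵢ = 8+12+7+7+8+11+7+11 = 71, with n = 8.
Posterior ∝ λ^9e^(−4λ) · λ^71e^(−8λ) = λ^80e^(−12λ), i.e. Gamma(shape=81, rate=12).
The mode of a Gamma(a, b) with a ≥ 1 (shape–rate) is (a−1)/b = 80/12 ≈ 6.667.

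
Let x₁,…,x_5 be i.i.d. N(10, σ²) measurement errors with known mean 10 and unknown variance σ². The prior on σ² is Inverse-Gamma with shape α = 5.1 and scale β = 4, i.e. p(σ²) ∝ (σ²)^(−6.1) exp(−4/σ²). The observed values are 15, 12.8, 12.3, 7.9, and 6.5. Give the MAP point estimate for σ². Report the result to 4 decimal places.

Sum of squared deviations about the known mean: SS = (15−10)² + (12.8−10)² + (12.3−10)² + (7.9−10)² + (6.5−10)² = 54.79.
The Normal likelihood contributes (σ²)^(−n/2) exp(−SS/(2σ²)), so the posterior is Inverse-Gamma(α + n/2, β + SS/2) = Inverse-Gamma(7.6, 31.395).
The mode of Inverse-Gamma(a, b) is b/(a+1) = 31.395/8.6 ≈ 3.6506.

σ̂²_MAP = 3.6506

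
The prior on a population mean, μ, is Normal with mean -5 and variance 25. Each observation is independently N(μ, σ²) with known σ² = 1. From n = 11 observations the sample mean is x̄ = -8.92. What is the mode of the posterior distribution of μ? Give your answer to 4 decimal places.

μ̂_MAP = -8.9058

n = 11, x̄ = -8.92.
For a Normal prior and Normal likelihood with known variance, the posterior is Normal; its mode equals its mean, the precision-weighted average.
Prior precision 1/σ₀² = 1/25 = 0.04; data precision n/σ² = 11/1 = 11.
μ̂ = (0.04·(-5) + 11·(-8.92)) / (0.04 + 11) = (-98.32)/11.04 = -1229/138 ≈ -8.9058.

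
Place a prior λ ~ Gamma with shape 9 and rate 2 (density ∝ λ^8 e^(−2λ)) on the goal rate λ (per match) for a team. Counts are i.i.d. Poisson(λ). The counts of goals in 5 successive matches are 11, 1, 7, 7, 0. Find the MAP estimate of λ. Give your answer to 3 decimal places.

λ̂_MAP = 4.857

Σxᵢ = 11+1+7+7+0 = 26, with n = 5.
Posterior ∝ λ^8e^(−2λ) · λ^26e^(−5λ) = λ^34e^(−7λ), i.e. Gamma(shape=35, rate=7).
The mode of a Gamma(a, b) with a ≥ 1 (shape–rate) is (a−1)/b = 34/7 ≈ 4.857.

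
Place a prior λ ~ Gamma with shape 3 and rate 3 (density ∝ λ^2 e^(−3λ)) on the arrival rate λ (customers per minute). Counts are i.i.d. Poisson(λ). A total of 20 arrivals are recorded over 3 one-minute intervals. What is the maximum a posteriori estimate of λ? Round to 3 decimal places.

λ̂_MAP = 3.667

Σxᵢ = 20, n = 3.
Posterior ∝ λ^2e^(−3λ) · λ^20e^(−3λ) = λ^22e^(−6λ), i.e. Gamma(shape=23, rate=6).
The mode of a Gamma(a, b) with a ≥ 1 (shape–rate) is (a−1)/b = 22/6 ≈ 3.667.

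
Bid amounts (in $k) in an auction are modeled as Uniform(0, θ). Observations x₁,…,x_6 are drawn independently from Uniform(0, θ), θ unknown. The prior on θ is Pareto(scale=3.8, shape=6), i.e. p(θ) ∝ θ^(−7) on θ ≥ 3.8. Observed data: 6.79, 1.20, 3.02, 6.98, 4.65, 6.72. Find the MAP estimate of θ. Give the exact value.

θ̂_MAP = 6.98

The Uniform(0, θ) likelihood is θ^(−n) for θ ≥ max(xᵢ), zero otherwise. Here max(xᵢ) = 6.98.
Posterior ∝ θ^(−7) · θ^(−6) = θ^(−13) on θ ≥ max(3.8, 6.98) = 6.98.
This density is strictly decreasing in θ, so the posterior mode lies at the lower boundary of the support.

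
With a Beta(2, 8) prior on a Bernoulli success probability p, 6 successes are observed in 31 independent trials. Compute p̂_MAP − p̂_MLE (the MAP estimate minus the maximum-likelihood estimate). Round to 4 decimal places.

Posterior is Beta(8, 33); MAP = (8−1)/(41−2) = 7/39 ≈ 0.17949.
MLE ignores the prior: p̂_MLE = k/n = 6/31 ≈ 0.19355.
Difference = 7/39 − 6/31 = -17/1209 ≈ -0.0141.

MAP − MLE = -0.0141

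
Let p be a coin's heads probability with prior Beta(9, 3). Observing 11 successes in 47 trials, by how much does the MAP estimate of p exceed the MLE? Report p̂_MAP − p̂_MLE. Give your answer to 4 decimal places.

Posterior is Beta(20, 39); MAP = (20−1)/(59−2) = 19/57 ≈ 0.33333.
MLE ignores the prior: p̂_MLE = k/n = 11/47 ≈ 0.23404.
Difference = 19/57 − 11/47 = 14/141 ≈ 0.0993.

MAP − MLE = 0.0993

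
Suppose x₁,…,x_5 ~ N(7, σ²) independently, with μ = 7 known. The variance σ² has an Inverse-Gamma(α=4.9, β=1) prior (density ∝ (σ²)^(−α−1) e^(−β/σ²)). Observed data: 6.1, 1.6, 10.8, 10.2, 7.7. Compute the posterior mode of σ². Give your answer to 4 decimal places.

σ̂²_MAP = 3.4012

Sum of squared deviations about the known mean: SS = (6.1−7)² + (1.6−7)² + (10.8−7)² + (10.2−7)² + (7.7−7)² = 55.14.
The Normal likelihood contributes (σ²)^(−n/2) exp(−SS/(2σ²)), so the posterior is Inverse-Gamma(α + n/2, β + SS/2) = Inverse-Gamma(7.4, 28.57).
The mode of Inverse-Gamma(a, b) is b/(a+1) = 28.57/8.4 ≈ 3.4012.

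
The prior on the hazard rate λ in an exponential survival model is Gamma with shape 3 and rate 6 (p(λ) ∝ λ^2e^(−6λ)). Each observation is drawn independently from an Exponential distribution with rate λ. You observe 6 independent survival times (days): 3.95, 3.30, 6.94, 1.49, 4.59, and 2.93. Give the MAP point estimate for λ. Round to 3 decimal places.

The Exponential(rate=λ) likelihood is ∝ λ^n e^(−λΣtᵢ). Here n = 6 and Σtᵢ = 3.95 + 3.30 + 6.94 + 1.49 + 4.59 + 2.93 = 23.20.
Posterior ∝ λ^2e^(−6λ) · λ^6e^(−23.20λ) = λ^8e^(−29.20λ), i.e. Gamma(9, 29.20).
Mode = (a−1)/b = 8/29.20 ≈ 0.274.

λ̂_MAP = 0.274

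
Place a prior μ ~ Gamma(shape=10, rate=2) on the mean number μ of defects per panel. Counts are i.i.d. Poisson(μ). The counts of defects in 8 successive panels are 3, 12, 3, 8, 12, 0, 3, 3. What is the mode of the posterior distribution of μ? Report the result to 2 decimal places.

Σxᵢ = 3+12+3+8+12+0+3+3 = 44, with n = 8.
Posterior ∝ μ^9e^(−2μ) · μ^44e^(−8μ) = μ^53e^(−10μ), i.e. Gamma(shape=54, rate=10).
The mode of a Gamma(a, b) with a ≥ 1 (shape–rate) is (a−1)/b = 53/10 ≈ 5.30.

μ̂_MAP = 5.30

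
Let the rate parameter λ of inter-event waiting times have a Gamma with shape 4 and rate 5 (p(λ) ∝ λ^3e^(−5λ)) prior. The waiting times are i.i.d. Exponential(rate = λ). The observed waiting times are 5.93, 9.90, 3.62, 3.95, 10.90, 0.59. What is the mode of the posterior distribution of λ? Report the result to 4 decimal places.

λ̂_MAP = 0.2256

The Exponential(rate=λ) likelihood is ∝ λ^n e^(−λΣtᵢ). Here n = 6 and Σtᵢ = 5.93 + 9.90 + 3.62 + 3.95 + 10.90 + 0.59 = 34.89.
Posterior ∝ λ^3e^(−5λ) · λ^6e^(−34.89λ) = λ^9e^(−39.89λ), i.e. Gamma(10, 39.89).
Mode = (a−1)/b = 9/39.89 ≈ 0.2256.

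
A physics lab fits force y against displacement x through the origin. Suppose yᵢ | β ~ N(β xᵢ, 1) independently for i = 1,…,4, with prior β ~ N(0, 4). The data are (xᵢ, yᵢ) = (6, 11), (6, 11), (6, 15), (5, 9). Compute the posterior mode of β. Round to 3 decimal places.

β̂_MAP = 2.004

log p(β | y) = −Σ(yᵢ − βxᵢ)²/(2·1) − β²/(2·4) + const.
Setting the derivative to zero: Σxᵢ(yᵢ − βxᵢ)/1 − β/4 = 0, so β = Σxᵢyᵢ / (Σxᵢ² + σ²/τ²).
Σxᵢyᵢ = 6·11 + 6·11 + 6·15 + 5·9 = 267; Σxᵢ² = 133; σ²/τ² = 0.25.
β̂_MAP = 267 / (133 + 0.25) = 267/133.25 ≈ 2.004.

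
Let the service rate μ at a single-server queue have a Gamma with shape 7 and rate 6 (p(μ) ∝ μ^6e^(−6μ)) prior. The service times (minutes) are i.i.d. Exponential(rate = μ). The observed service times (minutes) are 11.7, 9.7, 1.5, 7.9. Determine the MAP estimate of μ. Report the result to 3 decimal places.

The Exponential(rate=μ) likelihood is ∝ μ^n e^(−μΣtᵢ). Here n = 4 and Σtᵢ = 11.7 + 9.7 + 1.5 + 7.9 = 30.8.
Posterior ∝ μ^6e^(−6μ) · μ^4e^(−30.8μ) = μ^10e^(−36.8μ), i.e. Gamma(11, 36.8).
Mode = (a−1)/b = 10/36.8 ≈ 0.272.

μ̂_MAP = 0.272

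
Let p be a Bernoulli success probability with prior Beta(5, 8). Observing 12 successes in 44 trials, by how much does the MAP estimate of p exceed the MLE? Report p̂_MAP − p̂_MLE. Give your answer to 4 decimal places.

Posterior is Beta(17, 40); MAP = (17−1)/(57−2) = 16/55 ≈ 0.29091.
MLE ignores the prior: p̂_MLE = k/n = 12/44 ≈ 0.27273.
Difference = 16/55 − 12/44 = 1/55 ≈ 0.0182.

MAP − MLE = 0.0182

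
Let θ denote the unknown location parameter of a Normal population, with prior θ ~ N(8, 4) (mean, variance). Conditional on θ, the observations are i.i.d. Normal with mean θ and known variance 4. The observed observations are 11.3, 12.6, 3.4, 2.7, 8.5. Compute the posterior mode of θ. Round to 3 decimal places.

n = 5; x̄ = (11.3 + 12.6 + 3.4 + 2.7 + 8.5)/5 = 38.5/5 = 7.7.
For a Normal prior and Normal likelihood with known variance, the posterior is Normal; its mode equals its mean, the precision-weighted average.
Prior precision 1/σ₀² = 1/4 = 0.25; data precision n/σ² = 5/4 = 1.25.
θ̂ = (0.25·8 + 1.25·7.7) / (0.25 + 1.25) = 11.625/1.5 = 7.750.

θ̂_MAP = 7.750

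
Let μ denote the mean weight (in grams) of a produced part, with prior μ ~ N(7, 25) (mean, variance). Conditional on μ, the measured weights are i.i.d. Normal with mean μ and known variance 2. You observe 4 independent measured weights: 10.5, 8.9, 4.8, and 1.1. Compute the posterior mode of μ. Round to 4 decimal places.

μ̂_MAP = 6.3382

n = 4; x̄ = (10.5 + 8.9 + 4.8 + 1.1)/4 = 25.3/4 = 6.325.
For a Normal prior and Normal likelihood with known variance, the posterior is Normal; its mode equals its mean, the precision-weighted average.
Prior precision 1/σ₀² = 1/25 = 0.04; data precision n/σ² = 4/2 = 2.
μ̂ = (0.04·7 + 2·6.325) / (0.04 + 2) = 12.93/2.04 = 431/68 ≈ 6.3382.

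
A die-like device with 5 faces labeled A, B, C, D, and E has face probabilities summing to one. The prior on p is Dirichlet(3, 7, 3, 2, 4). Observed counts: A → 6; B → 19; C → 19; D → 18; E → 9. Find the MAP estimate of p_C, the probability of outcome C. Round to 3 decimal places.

MAP estimate of p_C = 0.247

The posterior is Dirichlet(αᵢ + nᵢ) = Dirichlet(9, 26, 22, 20, 13).
For a Dirichlet(a₁,…,a_K) with all aᵢ > 1, the mode has j-th component (aⱼ − 1)/(Σaᵢ − K).
Here Σaᵢ = 90 and K = 5, so p_C = (22 − 1)/(90 − 5) = 21/85 ≈ 0.247.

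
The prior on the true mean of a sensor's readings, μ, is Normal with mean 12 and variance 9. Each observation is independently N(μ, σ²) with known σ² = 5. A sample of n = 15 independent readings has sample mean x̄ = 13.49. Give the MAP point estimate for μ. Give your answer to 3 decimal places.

n = 15, x̄ = 13.49.
For a Normal prior and Normal likelihood with known variance, the posterior is Normal; its mode equals its mean, the precision-weighted average.
Prior precision 1/σ₀² = 1/9; data precision n/σ² = 15/5 = 3.
μ̂ = ((1/9)·12 + 3·13.49) / (1/9 + 3) = (12541/300)/(28/9) = 37623/2800 ≈ 13.437.

μ̂_MAP = 13.437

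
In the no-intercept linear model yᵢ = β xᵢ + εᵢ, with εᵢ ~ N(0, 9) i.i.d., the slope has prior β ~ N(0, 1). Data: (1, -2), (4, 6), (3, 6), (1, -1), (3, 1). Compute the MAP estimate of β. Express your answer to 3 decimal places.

β̂_MAP = 0.933

log p(β | y) = −Σ(yᵢ − βxᵢ)²/(2·9) − β²/(2·1) + const.
Setting the derivative to zero: Σxᵢ(yᵢ − βxᵢ)/9 − β/1 = 0, so β = Σxᵢyᵢ / (Σxᵢ² + σ²/τ²).
Σxᵢyᵢ = 1·(-2) + 4·6 + 3·6 + 1·(-1) + 3·1 = 42; Σxᵢ² = 36; σ²/τ² = 9.
β̂_MAP = 42 / (36 + 9) = 42/45 ≈ 0.933.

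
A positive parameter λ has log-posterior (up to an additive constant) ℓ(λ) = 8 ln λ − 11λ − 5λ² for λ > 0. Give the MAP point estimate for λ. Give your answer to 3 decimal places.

ℓ'(λ) = 8/λ − 11 − 10λ. Setting this to zero and multiplying by λ: 10λ² + 11λ − 8 = 0.
λ = (−11 + √(11² + 4·10·8)) / (2·10) = (−11 + √441) / 20 = (−11 + 21)/20 = 1/2.
ℓ''(λ) = −8/λ² − 10 < 0, confirming a maximum.

λ̂_MAP = 0.500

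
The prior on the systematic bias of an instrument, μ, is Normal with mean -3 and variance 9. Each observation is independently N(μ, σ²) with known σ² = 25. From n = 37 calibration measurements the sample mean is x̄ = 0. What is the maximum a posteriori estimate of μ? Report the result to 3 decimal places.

μ̂_MAP = -0.209

n = 37, x̄ = 0.
For a Normal prior and Normal likelihood with known variance, the posterior is Normal; its mode equals its mean, the precision-weighted average.
Prior precision 1/σ₀² = 1/9; data precision n/σ² = 37/25 = 1.48.
μ̂ = ((1/9)·(-3) + 1.48·0) / (1/9 + 1.48) = (-1/3)/(358/225) = -75/358 ≈ -0.209.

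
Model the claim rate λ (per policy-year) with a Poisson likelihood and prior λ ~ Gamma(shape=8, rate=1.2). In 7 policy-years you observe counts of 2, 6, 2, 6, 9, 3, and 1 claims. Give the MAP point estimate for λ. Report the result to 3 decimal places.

Σxᵢ = 2+6+2+6+9+3+1 = 29, with n = 7.
Posterior ∝ λ^7e^(−1.2λ) · λ^29e^(−7λ) = λ^36e^(−8.2λ), i.e. Gamma(shape=37, rate=8.2).
The mode of a Gamma(a, b) with a ≥ 1 (shape–rate) is (a−1)/b = 36/8.2 ≈ 4.390.

λ̂_MAP = 4.390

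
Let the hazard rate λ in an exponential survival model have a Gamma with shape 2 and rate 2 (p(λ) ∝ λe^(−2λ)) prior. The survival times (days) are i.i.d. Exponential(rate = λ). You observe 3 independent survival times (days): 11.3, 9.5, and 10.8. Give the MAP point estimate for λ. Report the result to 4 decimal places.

The Exponential(rate=λ) likelihood is ∝ λ^n e^(−λΣtᵢ). Here n = 3 and Σtᵢ = 11.3 + 9.5 + 10.8 = 31.6.
Posterior ∝ λe^(−2λ) · λ^3e^(−31.6λ) = λ^4e^(−33.6λ), i.e. Gamma(5, 33.6).
Mode = (a−1)/b = 4/33.6 ≈ 0.1190.

λ̂_MAP = 0.1190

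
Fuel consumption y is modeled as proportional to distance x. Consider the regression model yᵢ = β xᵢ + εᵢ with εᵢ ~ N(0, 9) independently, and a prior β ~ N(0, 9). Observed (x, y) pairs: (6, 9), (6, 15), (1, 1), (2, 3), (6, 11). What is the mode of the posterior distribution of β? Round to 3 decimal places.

β̂_MAP = 1.904

log p(β | y) = −Σ(yᵢ − βxᵢ)²/(2·9) − β²/(2·9) + const.
Setting the derivative to zero: Σxᵢ(yᵢ − βxᵢ)/9 − β/9 = 0, so β = Σxᵢyᵢ / (Σxᵢ² + σ²/τ²).
Σxᵢyᵢ = 6·9 + 6·15 + 1·1 + 2·3 + 6·11 = 217; Σxᵢ² = 113; σ²/τ² = 1.
β̂_MAP = 217 / (113 + 1) = 217/114 ≈ 1.904.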